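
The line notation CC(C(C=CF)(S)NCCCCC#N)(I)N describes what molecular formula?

Heavy atoms from the SMILES: 10 C, 1 F, 1 I, 3 N, 1 S.
Implicit hydrogens by atom environment:
  4 × C: 2 H each → 8
  3 × C: no H
  2 × C: 1 H each → 2
  1 × C: 3 H
  1 × F: no H
  1 × I: no H
  1 × N: 2 H
  1 × N: 1 H
  1 × N: no H
  1 × S: 1 H
  Total hydrogens = 17.
Molecular formula: C10H17FIN3S

C10H17FIN3S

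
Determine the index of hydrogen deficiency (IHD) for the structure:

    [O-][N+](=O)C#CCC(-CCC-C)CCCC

Molecular formula from the SMILES: C12H21NO2.
DoU = (2C + 2 + N − H − X)/2 = (2·12 + 2 + 1 − 21 − 0)/2 = 6/2 = 3.
(Structurally: 0 ring(s) + 3 π bond(s) = 3.)

3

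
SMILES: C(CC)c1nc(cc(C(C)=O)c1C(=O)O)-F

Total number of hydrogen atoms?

12

Hydrogens are implicit in SMILES; fill each atom to its normal valence:
  4 × C (aromatic): no H
  2 × C: 3 H each → 6
  2 × C: 2 H each → 4
  2 × C: no H
  2 × O: no H
  1 × C (aromatic): 1 H
  1 × F: no H
  1 × N (aromatic): no H
  1 × O: 1 H
  Total hydrogens = 12.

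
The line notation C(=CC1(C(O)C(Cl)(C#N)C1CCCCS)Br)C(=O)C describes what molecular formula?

C13H17BrClNO2S

Heavy atoms from the SMILES: 1 Br, 13 C, 1 Cl, 1 N, 2 O, 1 S.
Implicit hydrogens by atom environment:
  4 × C: 2 H each → 8
  4 × C: 1 H each → 4
  4 × C: no H
  1 × Br: no H
  1 × C: 3 H
  1 × Cl: no H
  1 × N: no H
  1 × O: 1 H
  1 × O: no H
  1 × S: 1 H
  Total hydrogens = 17.
Molecular formula: C13H17BrClNO2S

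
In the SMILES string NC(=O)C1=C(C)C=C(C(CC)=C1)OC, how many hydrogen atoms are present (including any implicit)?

Hydrogens are implicit in SMILES; fill each atom to its normal valence:
  4 × C (aromatic): no H
  3 × C: 3 H each → 9
  2 × C (aromatic): 1 H each → 2
  2 × O: no H
  1 × C: 2 H
  1 × C: no H
  1 × N: 2 H
  Total hydrogens = 15.

15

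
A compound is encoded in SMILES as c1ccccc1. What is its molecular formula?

C6H6

Heavy atoms from the SMILES: 6 C.
Implicit hydrogens by atom environment:
  6 × C (aromatic): 1 H each → 6
  Total hydrogens = 6.
Molecular formula: C6H6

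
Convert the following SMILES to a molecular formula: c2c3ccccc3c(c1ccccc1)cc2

Heavy atoms from the SMILES: 16 C.
Implicit hydrogens by atom environment:
  12 × C (aromatic): 1 H each → 12
  4 × C (aromatic): no H
  Total hydrogens = 12.
Molecular formula: C16H12

C16H12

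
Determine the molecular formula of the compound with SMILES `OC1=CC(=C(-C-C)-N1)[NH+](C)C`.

Heavy atoms from the SMILES: 8 C, 2 N, 1 O.
Implicit hydrogens by atom environment:
  3 × C: 3 H each → 9
  3 × C (aromatic): no H
  1 × C: 2 H
  1 × C (aromatic): 1 H
  1 × N (aromatic): 1 H
  1 × N (charge +1): 1 H
  1 × O: 1 H
  Total hydrogens = 15.
Net charge +1.
Molecular formula: C8H15N2O+

C8H15N2O+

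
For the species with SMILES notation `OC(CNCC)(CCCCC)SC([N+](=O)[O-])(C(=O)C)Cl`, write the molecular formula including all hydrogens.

Heavy atoms from the SMILES: 12 C, 1 Cl, 2 N, 4 O, 1 S.
Implicit hydrogens by atom environment:
  6 × C: 2 H each → 12
  3 × C: 3 H each → 9
  3 × C: no H
  2 × O: no H
  1 × Cl: no H
  1 × N: 1 H
  1 × N (charge +1): no H
  1 × O: 1 H
  1 × O (charge -1): no H
  1 × S: no H
  Total hydrogens = 23.
Molecular formula: C12H23ClN2O4S

C12H23ClN2O4S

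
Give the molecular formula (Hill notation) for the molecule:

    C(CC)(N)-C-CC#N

C6H12N2

Heavy atoms from the SMILES: 6 C, 2 N.
Implicit hydrogens by atom environment:
  3 × C: 2 H each → 6
  1 × C: 3 H
  1 × C: 1 H
  1 × C: no H
  1 × N: 2 H
  1 × N: no H
  Total hydrogens = 12.
Molecular formula: C6H12N2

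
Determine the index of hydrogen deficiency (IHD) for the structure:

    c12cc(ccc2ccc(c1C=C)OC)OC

8

Molecular formula from the SMILES: C14H14O2.
DoU = (2C + 2 + N − H − X)/2 = (2·14 + 2 + 0 − 14 − 0)/2 = 16/2 = 8.
(Structurally: 2 ring(s) + 6 π bond(s) = 8.)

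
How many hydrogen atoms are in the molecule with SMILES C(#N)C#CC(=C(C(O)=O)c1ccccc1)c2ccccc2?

11

Hydrogens are implicit in SMILES; fill each atom to its normal valence:
  10 × C (aromatic): 1 H each → 10
  6 × C: no H
  2 × C (aromatic): no H
  1 × N: no H
  1 × O: 1 H
  1 × O: no H
  Total hydrogens = 11.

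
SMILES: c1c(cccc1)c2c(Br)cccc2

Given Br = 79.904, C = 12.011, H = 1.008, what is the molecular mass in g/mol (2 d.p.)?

233.11

Molecular formula: C12H9Br.
M = 1×79.904 + 12×12.011 + 9×1.008 = 233.11 g/mol.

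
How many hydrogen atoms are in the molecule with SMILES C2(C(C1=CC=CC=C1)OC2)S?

10

Hydrogens are implicit in SMILES; fill each atom to its normal valence:
  5 × C (aromatic): 1 H each → 5
  2 × C: 1 H each → 2
  1 × C: 2 H
  1 × C (aromatic): no H
  1 × O: no H
  1 × S: 1 H
  Total hydrogens = 10.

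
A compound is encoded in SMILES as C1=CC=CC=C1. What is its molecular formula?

Heavy atoms from the SMILES: 6 C.
Implicit hydrogens by atom environment:
  6 × C (aromatic): 1 H each → 6
  Total hydrogens = 6.
Molecular formula: C6H6

C6H6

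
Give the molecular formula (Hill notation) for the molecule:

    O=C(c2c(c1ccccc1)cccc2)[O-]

C13H9O2-

Heavy atoms from the SMILES: 13 C, 2 O.
Implicit hydrogens by atom environment:
  9 × C (aromatic): 1 H each → 9
  3 × C (aromatic): no H
  1 × C: no H
  1 × O: no H
  1 × O (charge -1): no H
  Total hydrogens = 9.
Net charge -1.
Molecular formula: C13H9O2-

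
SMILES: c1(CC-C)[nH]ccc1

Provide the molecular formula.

C7H11N

Heavy atoms from the SMILES: 7 C, 1 N.
Implicit hydrogens by atom environment:
  3 × C (aromatic): 1 H each → 3
  2 × C: 2 H each → 4
  1 × C: 3 H
  1 × C (aromatic): no H
  1 × N (aromatic): 1 H
  Total hydrogens = 11.
Molecular formula: C7H11N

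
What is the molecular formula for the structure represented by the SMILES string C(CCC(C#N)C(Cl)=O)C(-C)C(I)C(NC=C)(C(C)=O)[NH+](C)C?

Heavy atoms from the SMILES: 16 C, 1 Cl, 1 I, 3 N, 2 O.
Implicit hydrogens by atom environment:
  4 × C: 3 H each → 12
  4 × C: 2 H each → 8
  4 × C: 1 H each → 4
  4 × C: no H
  2 × O: no H
  1 × Cl: no H
  1 × I: no H
  1 × N (charge +1): 1 H
  1 × N: 1 H
  1 × N: no H
  Total hydrogens = 26.
Net charge +1.
Molecular formula: C16H26ClIN3O2+

C16H26ClIN3O2+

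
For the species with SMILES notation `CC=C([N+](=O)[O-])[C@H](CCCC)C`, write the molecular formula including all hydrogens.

C9H17NO2

Heavy atoms from the SMILES: 9 C, 1 N, 2 O.
Implicit hydrogens by atom environment:
  3 × C: 3 H each → 9
  3 × C: 2 H each → 6
  2 × C: 1 H each → 2
  1 × C: no H
  1 × N (charge +1): no H
  1 × O: no H
  1 × O (charge -1): no H
  Total hydrogens = 17.
Molecular formula: C9H17NO2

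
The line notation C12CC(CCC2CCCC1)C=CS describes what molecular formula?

Heavy atoms from the SMILES: 12 C, 1 S.
Implicit hydrogens by atom environment:
  7 × C: 2 H each → 14
  5 × C: 1 H each → 5
  1 × S: 1 H
  Total hydrogens = 20.
Molecular formula: C12H20S

C12H20S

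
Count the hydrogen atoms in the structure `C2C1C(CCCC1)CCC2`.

Hydrogens are implicit in SMILES; fill each atom to its normal valence:
  8 × C: 2 H each → 16
  2 × C: 1 H each → 2
  Total hydrogens = 18.

18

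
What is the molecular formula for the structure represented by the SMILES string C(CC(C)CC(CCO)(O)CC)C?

C11H24O2

Heavy atoms from the SMILES: 11 C, 2 O.
Implicit hydrogens by atom environment:
  6 × C: 2 H each → 12
  3 × C: 3 H each → 9
  2 × O: 1 H each → 2
  1 × C: 1 H
  1 × C: no H
  Total hydrogens = 24.
Molecular formula: C11H24O2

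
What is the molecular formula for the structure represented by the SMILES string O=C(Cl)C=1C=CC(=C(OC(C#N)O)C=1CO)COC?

C12H12ClNO5

Heavy atoms from the SMILES: 12 C, 1 Cl, 1 N, 5 O.
Implicit hydrogens by atom environment:
  4 × C (aromatic): no H
  3 × O: no H
  2 × C: 2 H each → 4
  2 × C (aromatic): 1 H each → 2
  2 × C: no H
  2 × O: 1 H each → 2
  1 × C: 3 H
  1 × C: 1 H
  1 × Cl: no H
  1 × N: no H
  Total hydrogens = 12.
Molecular formula: C12H12ClNO5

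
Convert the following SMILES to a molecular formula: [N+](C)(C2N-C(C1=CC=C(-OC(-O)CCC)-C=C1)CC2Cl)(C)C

C17H28ClN2O2+

Heavy atoms from the SMILES: 17 C, 1 Cl, 2 N, 2 O.
Implicit hydrogens by atom environment:
  4 × C: 3 H each → 12
  4 × C: 1 H each → 4
  4 × C (aromatic): 1 H each → 4
  3 × C: 2 H each → 6
  2 × C (aromatic): no H
  1 × Cl: no H
  1 × N: 1 H
  1 × N (charge +1): no H
  1 × O: 1 H
  1 × O: no H
  Total hydrogens = 28.
Net charge +1.
Molecular formula: C17H28ClN2O2+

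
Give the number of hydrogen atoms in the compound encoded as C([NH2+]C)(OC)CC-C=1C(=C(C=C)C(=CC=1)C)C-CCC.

30

Hydrogens are implicit in SMILES; fill each atom to its normal valence:
  6 × C: 2 H each → 12
  4 × C: 3 H each → 12
  4 × C (aromatic): no H
  2 × C (aromatic): 1 H each → 2
  2 × C: 1 H each → 2
  1 × N (charge +1): 2 H
  1 × O: no H
  Total hydrogens = 30.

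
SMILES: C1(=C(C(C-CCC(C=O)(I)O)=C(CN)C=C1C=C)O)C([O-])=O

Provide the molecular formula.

C15H17INO5-

Heavy atoms from the SMILES: 15 C, 1 I, 1 N, 5 O.
Implicit hydrogens by atom environment:
  5 × C: 2 H each → 10
  5 × C (aromatic): no H
  2 × C: 1 H each → 2
  2 × C: no H
  2 × O: 1 H each → 2
  2 × O: no H
  1 × C (aromatic): 1 H
  1 × I: no H
  1 × N: 2 H
  1 × O (charge -1): no H
  Total hydrogens = 17.
Net charge -1.
Molecular formula: C15H17INO5-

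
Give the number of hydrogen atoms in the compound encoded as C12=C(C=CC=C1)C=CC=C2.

8

Hydrogens are implicit in SMILES; fill each atom to its normal valence:
  8 × C (aromatic): 1 H each → 8
  2 × C (aromatic): no H
  Total hydrogens = 8.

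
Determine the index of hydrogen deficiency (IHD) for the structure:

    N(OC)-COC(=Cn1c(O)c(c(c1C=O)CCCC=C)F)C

6

Molecular formula from the SMILES: C15H21FN2O4.
DoU = (2C + 2 + N − H − X)/2 = (2·15 + 2 + 2 − 21 − 1)/2 = 12/2 = 6.
(Structurally: 1 ring(s) + 5 π bond(s) = 6.)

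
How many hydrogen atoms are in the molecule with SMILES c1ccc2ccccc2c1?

8

Hydrogens are implicit in SMILES; fill each atom to its normal valence:
  8 × C (aromatic): 1 H each → 8
  2 × C (aromatic): no H
  Total hydrogens = 8.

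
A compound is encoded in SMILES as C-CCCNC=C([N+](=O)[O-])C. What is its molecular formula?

Heavy atoms from the SMILES: 7 C, 2 N, 2 O.
Implicit hydrogens by atom environment:
  3 × C: 2 H each → 6
  2 × C: 3 H each → 6
  1 × C: 1 H
  1 × C: no H
  1 × N: 1 H
  1 × N (charge +1): no H
  1 × O: no H
  1 × O (charge -1): no H
  Total hydrogens = 14.
Molecular formula: C7H14N2O2

C7H14N2O2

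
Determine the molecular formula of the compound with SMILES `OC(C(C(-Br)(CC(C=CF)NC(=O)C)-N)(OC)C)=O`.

C11H18BrFN2O4

Heavy atoms from the SMILES: 1 Br, 11 C, 1 F, 2 N, 4 O.
Implicit hydrogens by atom environment:
  4 × C: no H
  3 × C: 3 H each → 9
  3 × C: 1 H each → 3
  3 × O: no H
  1 × Br: no H
  1 × C: 2 H
  1 × F: no H
  1 × N: 2 H
  1 × N: 1 H
  1 × O: 1 H
  Total hydrogens = 18.
Molecular formula: C11H18BrFN2O4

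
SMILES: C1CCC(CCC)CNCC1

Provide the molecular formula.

C10H21N

Heavy atoms from the SMILES: 10 C, 1 N.
Implicit hydrogens by atom environment:
  8 × C: 2 H each → 16
  1 × C: 3 H
  1 × C: 1 H
  1 × N: 1 H
  Total hydrogens = 21.
Molecular formula: C10H21N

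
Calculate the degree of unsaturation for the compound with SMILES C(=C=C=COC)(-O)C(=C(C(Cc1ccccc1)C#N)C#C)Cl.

12

Molecular formula from the SMILES: C18H14ClNO2.
DoU = (2C + 2 + N − H − X)/2 = (2·18 + 2 + 1 − 14 − 1)/2 = 24/2 = 12.
(Structurally: 1 ring(s) + 11 π bond(s) = 12.)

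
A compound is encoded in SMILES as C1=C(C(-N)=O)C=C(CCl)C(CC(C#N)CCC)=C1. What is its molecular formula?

C14H17ClN2O

Heavy atoms from the SMILES: 14 C, 1 Cl, 2 N, 1 O.
Implicit hydrogens by atom environment:
  4 × C: 2 H each → 8
  3 × C (aromatic): 1 H each → 3
  3 × C (aromatic): no H
  2 × C: no H
  1 × C: 3 H
  1 × C: 1 H
  1 × Cl: no H
  1 × N: 2 H
  1 × N: no H
  1 × O: no H
  Total hydrogens = 17.
Molecular formula: C14H17ClN2O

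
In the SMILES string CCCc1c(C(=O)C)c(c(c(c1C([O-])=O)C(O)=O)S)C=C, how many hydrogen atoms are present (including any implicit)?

15

Hydrogens are implicit in SMILES; fill each atom to its normal valence:
  6 × C (aromatic): no H
  3 × C: 2 H each → 6
  3 × C: no H
  3 × O: no H
  2 × C: 3 H each → 6
  1 × C: 1 H
  1 × O: 1 H
  1 × O (charge -1): no H
  1 × S: 1 H
  Total hydrogens = 15.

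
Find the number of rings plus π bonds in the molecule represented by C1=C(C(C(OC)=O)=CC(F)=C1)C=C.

6

Molecular formula from the SMILES: C10H9FO2.
DoU = (2C + 2 + N − H − X)/2 = (2·10 + 2 + 0 − 9 − 1)/2 = 12/2 = 6.
(Structurally: 1 ring(s) + 5 π bond(s) = 6.)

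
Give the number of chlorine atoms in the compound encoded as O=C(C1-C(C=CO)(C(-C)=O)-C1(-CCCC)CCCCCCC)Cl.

The symbol for chlorine appears 1 time in the SMILES.

1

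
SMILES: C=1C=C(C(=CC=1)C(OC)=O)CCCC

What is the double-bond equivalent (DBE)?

5

Molecular formula from the SMILES: C12H16O2.
DoU = (2C + 2 + N − H − X)/2 = (2·12 + 2 + 0 − 16 − 0)/2 = 10/2 = 5.
(Structurally: 1 ring(s) + 4 π bond(s) = 5.)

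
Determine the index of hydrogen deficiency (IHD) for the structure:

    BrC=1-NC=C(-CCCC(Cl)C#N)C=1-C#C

7

Molecular formula from the SMILES: C11H10BrClN2.
DoU = (2C + 2 + N − H − X)/2 = (2·11 + 2 + 2 − 10 − 2)/2 = 14/2 = 7.
(Structurally: 1 ring(s) + 6 π bond(s) = 7.)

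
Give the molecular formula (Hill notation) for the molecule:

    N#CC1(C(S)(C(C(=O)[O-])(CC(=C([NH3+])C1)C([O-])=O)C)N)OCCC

Heavy atoms from the SMILES: 14 C, 3 N, 5 O, 1 S.
Implicit hydrogens by atom environment:
  8 × C: no H
  4 × C: 2 H each → 8
  3 × O: no H
  2 × C: 3 H each → 6
  2 × O (charge -1): no H
  1 × N (charge +1): 3 H
  1 × N: 2 H
  1 × N: no H
  1 × S: 1 H
  Total hydrogens = 20.
Net charge -1.
Molecular formula: C14H20N3O5S-

C14H20N3O5S-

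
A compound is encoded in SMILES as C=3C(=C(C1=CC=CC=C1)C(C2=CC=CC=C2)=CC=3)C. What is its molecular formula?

C19H16

Heavy atoms from the SMILES: 19 C.
Implicit hydrogens by atom environment:
  13 × C (aromatic): 1 H each → 13
  5 × C (aromatic): no H
  1 × C: 3 H
  Total hydrogens = 16.
Molecular formula: C19H16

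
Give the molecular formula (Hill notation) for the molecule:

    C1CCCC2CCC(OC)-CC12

Heavy atoms from the SMILES: 11 C, 1 O.
Implicit hydrogens by atom environment:
  7 × C: 2 H each → 14
  3 × C: 1 H each → 3
  1 × C: 3 H
  1 × O: no H
  Total hydrogens = 20.
Molecular formula: C11H20O

C11H20O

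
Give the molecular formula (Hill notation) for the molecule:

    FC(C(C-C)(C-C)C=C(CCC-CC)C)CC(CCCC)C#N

C21H38FN

Heavy atoms from the SMILES: 21 C, 1 F, 1 N.
Implicit hydrogens by atom environment:
  10 × C: 2 H each → 20
  5 × C: 3 H each → 15
  3 × C: 1 H each → 3
  3 × C: no H
  1 × F: no H
  1 × N: no H
  Total hydrogens = 38.
Molecular formula: C21H38FN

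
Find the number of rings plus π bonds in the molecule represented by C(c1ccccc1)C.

Molecular formula from the SMILES: C8H10.
DoU = (2C + 2 + N − H − X)/2 = (2·8 + 2 + 0 − 10 − 0)/2 = 8/2 = 4.
(Structurally: 1 ring(s) + 3 π bond(s) = 4.)

4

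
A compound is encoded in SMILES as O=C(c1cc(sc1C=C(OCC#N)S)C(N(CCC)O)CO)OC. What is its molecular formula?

Heavy atoms from the SMILES: 15 C, 2 N, 5 O, 2 S.
Implicit hydrogens by atom environment:
  4 × C: 2 H each → 8
  3 × C (aromatic): no H
  3 × C: no H
  3 × O: no H
  2 × C: 3 H each → 6
  2 × C: 1 H each → 2
  2 × N: no H
  2 × O: 1 H each → 2
  1 × C (aromatic): 1 H
  1 × S: 1 H
  1 × S (aromatic): no H
  Total hydrogens = 20.
Molecular formula: C15H20N2O5S2

C15H20N2O5S2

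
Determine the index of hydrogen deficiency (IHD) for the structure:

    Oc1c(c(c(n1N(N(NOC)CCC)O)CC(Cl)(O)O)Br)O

3

Molecular formula from the SMILES: C10H18BrClN4O6.
DoU = (2C + 2 + N − H − X)/2 = (2·10 + 2 + 4 − 18 − 2)/2 = 6/2 = 3.
(Structurally: 1 ring(s) + 2 π bond(s) = 3.)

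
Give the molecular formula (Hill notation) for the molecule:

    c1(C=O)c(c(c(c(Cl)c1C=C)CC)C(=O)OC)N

Heavy atoms from the SMILES: 13 C, 1 Cl, 1 N, 3 O.
Implicit hydrogens by atom environment:
  6 × C (aromatic): no H
  3 × O: no H
  2 × C: 3 H each → 6
  2 × C: 2 H each → 4
  2 × C: 1 H each → 2
  1 × C: no H
  1 × Cl: no H
  1 × N: 2 H
  Total hydrogens = 14.
Molecular formula: C13H14ClNO3

C13H14ClNO3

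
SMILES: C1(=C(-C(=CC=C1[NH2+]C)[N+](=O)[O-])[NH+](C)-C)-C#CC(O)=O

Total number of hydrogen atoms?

Hydrogens are implicit in SMILES; fill each atom to its normal valence:
  4 × C (aromatic): no H
  3 × C: 3 H each → 9
  3 × C: no H
  2 × C (aromatic): 1 H each → 2
  2 × O: no H
  1 × N (charge +1): 2 H
  1 × N (charge +1): 1 H
  1 × N (charge +1): no H
  1 × O: 1 H
  1 × O (charge -1): no H
  Total hydrogens = 15.

15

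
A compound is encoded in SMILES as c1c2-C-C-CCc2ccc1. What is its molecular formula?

Heavy atoms from the SMILES: 10 C.
Implicit hydrogens by atom environment:
  4 × C: 2 H each → 8
  4 × C (aromatic): 1 H each → 4
  2 × C (aromatic): no H
  Total hydrogens = 12.
Molecular formula: C10H12

C10H12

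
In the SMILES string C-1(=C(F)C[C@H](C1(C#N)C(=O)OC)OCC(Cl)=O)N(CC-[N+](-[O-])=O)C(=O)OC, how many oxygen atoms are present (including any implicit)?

8

The symbol for oxygen appears 8 times in the SMILES.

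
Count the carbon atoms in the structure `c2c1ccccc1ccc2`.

The symbol for carbon appears 10 times in the SMILES. Lowercase c denotes aromatic carbon and counts toward C.

10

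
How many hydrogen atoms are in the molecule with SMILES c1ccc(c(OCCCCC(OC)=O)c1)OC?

18

Hydrogens are implicit in SMILES; fill each atom to its normal valence:
  4 × C: 2 H each → 8
  4 × C (aromatic): 1 H each → 4
  4 × O: no H
  2 × C: 3 H each → 6
  2 × C (aromatic): no H
  1 × C: no H
  Total hydrogens = 18.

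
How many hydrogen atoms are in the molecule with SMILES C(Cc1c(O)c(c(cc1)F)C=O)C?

Hydrogens are implicit in SMILES; fill each atom to its normal valence:
  4 × C (aromatic): no H
  2 × C: 2 H each → 4
  2 × C (aromatic): 1 H each → 2
  1 × C: 3 H
  1 × C: 1 H
  1 × F: no H
  1 × O: 1 H
  1 × O: no H
  Total hydrogens = 11.

11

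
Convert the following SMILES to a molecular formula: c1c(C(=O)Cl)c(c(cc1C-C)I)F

C9H7ClFIO

Heavy atoms from the SMILES: 9 C, 1 Cl, 1 F, 1 I, 1 O.
Implicit hydrogens by atom environment:
  4 × C (aromatic): no H
  2 × C (aromatic): 1 H each → 2
  1 × C: 3 H
  1 × C: 2 H
  1 × C: no H
  1 × Cl: no H
  1 × F: no H
  1 × I: no H
  1 × O: no H
  Total hydrogens = 7.
Molecular formula: C9H7ClFIO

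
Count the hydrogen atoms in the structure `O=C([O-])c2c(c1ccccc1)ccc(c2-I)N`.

Hydrogens are implicit in SMILES; fill each atom to its normal valence:
  7 × C (aromatic): 1 H each → 7
  5 × C (aromatic): no H
  1 × C: no H
  1 × I: no H
  1 × N: 2 H
  1 × O: no H
  1 × O (charge -1): no H
  Total hydrogens = 9.

9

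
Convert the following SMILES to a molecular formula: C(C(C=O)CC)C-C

C7H14O

Heavy atoms from the SMILES: 7 C, 1 O.
Implicit hydrogens by atom environment:
  3 × C: 2 H each → 6
  2 × C: 3 H each → 6
  2 × C: 1 H each → 2
  1 × O: no H
  Total hydrogens = 14.
Molecular formula: C7H14O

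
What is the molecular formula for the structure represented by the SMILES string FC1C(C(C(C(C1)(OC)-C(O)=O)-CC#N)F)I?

C10H12F2INO3

Heavy atoms from the SMILES: 10 C, 2 F, 1 I, 1 N, 3 O.
Implicit hydrogens by atom environment:
  4 × C: 1 H each → 4
  3 × C: no H
  2 × C: 2 H each → 4
  2 × F: no H
  2 × O: no H
  1 × C: 3 H
  1 × I: no H
  1 × N: no H
  1 × O: 1 H
  Total hydrogens = 12.
Molecular formula: C10H12F2INO3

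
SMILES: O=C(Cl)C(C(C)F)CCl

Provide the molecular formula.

C5H7Cl2FO

Heavy atoms from the SMILES: 5 C, 2 Cl, 1 F, 1 O.
Implicit hydrogens by atom environment:
  2 × C: 1 H each → 2
  2 × Cl: no H
  1 × C: 3 H
  1 × C: 2 H
  1 × C: no H
  1 × F: no H
  1 × O: no H
  Total hydrogens = 7.
Molecular formula: C5H7Cl2FO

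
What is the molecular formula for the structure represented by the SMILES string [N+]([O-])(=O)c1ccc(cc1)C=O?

Heavy atoms from the SMILES: 7 C, 1 N, 3 O.
Implicit hydrogens by atom environment:
  4 × C (aromatic): 1 H each → 4
  2 × C (aromatic): no H
  2 × O: no H
  1 × C: 1 H
  1 × N (charge +1): no H
  1 × O (charge -1): no H
  Total hydrogens = 5.
Molecular formula: C7H5NO3

C7H5NO3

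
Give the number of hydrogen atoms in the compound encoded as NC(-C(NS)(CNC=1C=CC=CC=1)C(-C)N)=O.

Hydrogens are implicit in SMILES; fill each atom to its normal valence:
  5 × C (aromatic): 1 H each → 5
  2 × C: no H
  2 × N: 2 H each → 4
  2 × N: 1 H each → 2
  1 × C: 3 H
  1 × C: 2 H
  1 × C: 1 H
  1 × C (aromatic): no H
  1 × O: no H
  1 × S: 1 H
  Total hydrogens = 18.

18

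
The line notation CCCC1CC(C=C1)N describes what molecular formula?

C8H15N

Heavy atoms from the SMILES: 8 C, 1 N.
Implicit hydrogens by atom environment:
  4 × C: 1 H each → 4
  3 × C: 2 H each → 6
  1 × C: 3 H
  1 × N: 2 H
  Total hydrogens = 15.
Molecular formula: C8H15N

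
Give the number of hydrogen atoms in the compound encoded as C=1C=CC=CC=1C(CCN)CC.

Hydrogens are implicit in SMILES; fill each atom to its normal valence:
  5 × C (aromatic): 1 H each → 5
  3 × C: 2 H each → 6
  1 × C: 3 H
  1 × C: 1 H
  1 × C (aromatic): no H
  1 × N: 2 H
  Total hydrogens = 17.

17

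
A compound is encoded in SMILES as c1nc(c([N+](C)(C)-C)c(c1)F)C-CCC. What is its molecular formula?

Heavy atoms from the SMILES: 12 C, 1 F, 2 N.
Implicit hydrogens by atom environment:
  4 × C: 3 H each → 12
  3 × C: 2 H each → 6
  3 × C (aromatic): no H
  2 × C (aromatic): 1 H each → 2
  1 × F: no H
  1 × N (aromatic): no H
  1 × N (charge +1): no H
  Total hydrogens = 20.
Net charge +1.
Molecular formula: C12H20FN2+

C12H20FN2+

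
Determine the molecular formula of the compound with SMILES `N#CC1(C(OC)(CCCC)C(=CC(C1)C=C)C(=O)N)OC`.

C16H24N2O3

Heavy atoms from the SMILES: 16 C, 2 N, 3 O.
Implicit hydrogens by atom environment:
  5 × C: 2 H each → 10
  5 × C: no H
  3 × C: 3 H each → 9
  3 × C: 1 H each → 3
  3 × O: no H
  1 × N: 2 H
  1 × N: no H
  Total hydrogens = 24.
Molecular formula: C16H24N2O3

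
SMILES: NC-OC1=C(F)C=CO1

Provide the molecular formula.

Heavy atoms from the SMILES: 5 C, 1 F, 1 N, 2 O.
Implicit hydrogens by atom environment:
  2 × C (aromatic): 1 H each → 2
  2 × C (aromatic): no H
  1 × C: 2 H
  1 × F: no H
  1 × N: 2 H
  1 × O (aromatic): no H
  1 × O: no H
  Total hydrogens = 6.
Molecular formula: C5H6FNO2

C5H6FNO2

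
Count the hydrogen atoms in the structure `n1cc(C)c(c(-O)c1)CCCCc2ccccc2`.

Hydrogens are implicit in SMILES; fill each atom to its normal valence:
  7 × C (aromatic): 1 H each → 7
  4 × C: 2 H each → 8
  4 × C (aromatic): no H
  1 × C: 3 H
  1 × N (aromatic): no H
  1 × O: 1 H
  Total hydrogens = 19.

19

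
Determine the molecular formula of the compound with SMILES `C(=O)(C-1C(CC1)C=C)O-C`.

C8H12O2

Heavy atoms from the SMILES: 8 C, 2 O.
Implicit hydrogens by atom environment:
  3 × C: 2 H each → 6
  3 × C: 1 H each → 3
  2 × O: no H
  1 × C: 3 H
  1 × C: no H
  Total hydrogens = 12.
Molecular formula: C8H12O2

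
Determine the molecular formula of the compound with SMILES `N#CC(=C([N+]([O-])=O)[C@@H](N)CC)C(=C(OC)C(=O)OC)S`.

C11H15N3O5S

Heavy atoms from the SMILES: 11 C, 3 N, 5 O, 1 S.
Implicit hydrogens by atom environment:
  6 × C: no H
  4 × O: no H
  3 × C: 3 H each → 9
  1 × C: 2 H
  1 × C: 1 H
  1 × N: 2 H
  1 × N: no H
  1 × N (charge +1): no H
  1 × O (charge -1): no H
  1 × S: 1 H
  Total hydrogens = 15.
Molecular formula: C11H15N3O5S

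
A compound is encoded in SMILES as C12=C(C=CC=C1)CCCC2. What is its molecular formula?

C10H12

Heavy atoms from the SMILES: 10 C.
Implicit hydrogens by atom environment:
  4 × C: 2 H each → 8
  4 × C (aromatic): 1 H each → 4
  2 × C (aromatic): no H
  Total hydrogens = 12.
Molecular formula: C10H12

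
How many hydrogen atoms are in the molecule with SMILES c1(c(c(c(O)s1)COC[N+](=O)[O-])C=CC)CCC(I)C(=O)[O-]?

15

Hydrogens are implicit in SMILES; fill each atom to its normal valence:
  4 × C: 2 H each → 8
  4 × C (aromatic): no H
  3 × C: 1 H each → 3
  3 × O: no H
  2 × O (charge -1): no H
  1 × C: 3 H
  1 × C: no H
  1 × I: no H
  1 × N (charge +1): no H
  1 × O: 1 H
  1 × S (aromatic): no H
  Total hydrogens = 15.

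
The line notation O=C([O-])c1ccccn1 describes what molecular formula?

C6H4NO2-

Heavy atoms from the SMILES: 6 C, 1 N, 2 O.
Implicit hydrogens by atom environment:
  4 × C (aromatic): 1 H each → 4
  1 × C (aromatic): no H
  1 × C: no H
  1 × N (aromatic): no H
  1 × O: no H
  1 × O (charge -1): no H
  Total hydrogens = 4.
Net charge -1.
Molecular formula: C6H4NO2-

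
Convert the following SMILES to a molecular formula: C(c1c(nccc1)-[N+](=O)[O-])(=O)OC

Heavy atoms from the SMILES: 7 C, 2 N, 4 O.
Implicit hydrogens by atom environment:
  3 × C (aromatic): 1 H each → 3
  3 × O: no H
  2 × C (aromatic): no H
  1 × C: 3 H
  1 × C: no H
  1 × N (aromatic): no H
  1 × N (charge +1): no H
  1 × O (charge -1): no H
  Total hydrogens = 6.
Molecular formula: C7H6N2O4

C7H6N2O4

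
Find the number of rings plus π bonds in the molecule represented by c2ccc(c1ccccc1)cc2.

Molecular formula from the SMILES: C12H10.
DoU = (2C + 2 + N − H − X)/2 = (2·12 + 2 + 0 − 10 − 0)/2 = 16/2 = 8.
(Structurally: 2 ring(s) + 6 π bond(s) = 8.)

8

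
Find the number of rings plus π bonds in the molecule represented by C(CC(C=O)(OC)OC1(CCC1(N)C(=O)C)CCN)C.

3

Molecular formula from the SMILES: C14H26N2O4.
DoU = (2C + 2 + N − H − X)/2 = (2·14 + 2 + 2 − 26 − 0)/2 = 6/2 = 3.
(Structurally: 1 ring(s) + 2 π bond(s) = 3.)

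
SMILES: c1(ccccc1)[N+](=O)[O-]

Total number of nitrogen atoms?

1

The symbol for nitrogen appears 1 time in the SMILES.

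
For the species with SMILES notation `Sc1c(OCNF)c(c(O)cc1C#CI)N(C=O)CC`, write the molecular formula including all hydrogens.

C12H12FIN2O3S

Heavy atoms from the SMILES: 12 C, 1 F, 1 I, 2 N, 3 O, 1 S.
Implicit hydrogens by atom environment:
  5 × C (aromatic): no H
  2 × C: 2 H each → 4
  2 × C: no H
  2 × O: no H
  1 × C: 3 H
  1 × C (aromatic): 1 H
  1 × C: 1 H
  1 × F: no H
  1 × I: no H
  1 × N: 1 H
  1 × N: no H
  1 × O: 1 H
  1 × S: 1 H
  Total hydrogens = 12.
Molecular formula: C12H12FIN2O3S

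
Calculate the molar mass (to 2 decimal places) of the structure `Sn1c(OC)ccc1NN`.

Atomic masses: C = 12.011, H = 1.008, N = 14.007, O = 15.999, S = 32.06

159.21

Molecular formula: C5H9N3OS.
M = 5×12.011 + 9×1.008 + 3×14.007 + 1×15.999 + 1×32.06 = 159.21 g/mol.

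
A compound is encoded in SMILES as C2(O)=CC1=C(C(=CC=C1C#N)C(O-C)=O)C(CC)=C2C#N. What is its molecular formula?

Heavy atoms from the SMILES: 16 C, 2 N, 3 O.
Implicit hydrogens by atom environment:
  7 × C (aromatic): no H
  3 × C (aromatic): 1 H each → 3
  3 × C: no H
  2 × C: 3 H each → 6
  2 × N: no H
  2 × O: no H
  1 × C: 2 H
  1 × O: 1 H
  Total hydrogens = 12.
Molecular formula: C16H12N2O3

C16H12N2O3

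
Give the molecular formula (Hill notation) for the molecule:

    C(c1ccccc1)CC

C9H12

Heavy atoms from the SMILES: 9 C.
Implicit hydrogens by atom environment:
  5 × C (aromatic): 1 H each → 5
  2 × C: 2 H each → 4
  1 × C: 3 H
  1 × C (aromatic): no H
  Total hydrogens = 12.
Molecular formula: C9H12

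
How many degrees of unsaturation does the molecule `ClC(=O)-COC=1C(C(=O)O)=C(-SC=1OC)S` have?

Molecular formula from the SMILES: C8H7ClO5S2.
DoU = (2C + 2 + N − H − X)/2 = (2·8 + 2 + 0 − 7 − 1)/2 = 10/2 = 5.
(Structurally: 1 ring(s) + 4 π bond(s) = 5.)

5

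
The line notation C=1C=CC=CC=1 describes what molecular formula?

C6H6

Heavy atoms from the SMILES: 6 C.
Implicit hydrogens by atom environment:
  6 × C (aromatic): 1 H each → 6
  Total hydrogens = 6.
Molecular formula: C6H6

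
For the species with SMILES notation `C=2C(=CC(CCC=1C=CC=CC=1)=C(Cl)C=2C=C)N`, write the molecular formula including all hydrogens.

Heavy atoms from the SMILES: 16 C, 1 Cl, 1 N.
Implicit hydrogens by atom environment:
  7 × C (aromatic): 1 H each → 7
  5 × C (aromatic): no H
  3 × C: 2 H each → 6
  1 × C: 1 H
  1 × Cl: no H
  1 × N: 2 H
  Total hydrogens = 16.
Molecular formula: C16H16ClN

C16H16ClN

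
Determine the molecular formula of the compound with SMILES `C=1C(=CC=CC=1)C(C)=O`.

C8H8O

Heavy atoms from the SMILES: 8 C, 1 O.
Implicit hydrogens by atom environment:
  5 × C (aromatic): 1 H each → 5
  1 × C: 3 H
  1 × C (aromatic): no H
  1 × C: no H
  1 × O: no H
  Total hydrogens = 8.
Molecular formula: C8H8O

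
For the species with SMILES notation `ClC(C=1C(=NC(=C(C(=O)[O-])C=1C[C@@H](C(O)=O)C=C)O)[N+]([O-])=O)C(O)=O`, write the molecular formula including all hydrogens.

C13H10ClN2O9-

Heavy atoms from the SMILES: 13 C, 1 Cl, 2 N, 9 O.
Implicit hydrogens by atom environment:
  5 × C (aromatic): no H
  4 × O: no H
  3 × C: 1 H each → 3
  3 × C: no H
  3 × O: 1 H each → 3
  2 × C: 2 H each → 4
  2 × O (charge -1): no H
  1 × Cl: no H
  1 × N (aromatic): no H
  1 × N (charge +1): no H
  Total hydrogens = 10.
Net charge -1.
Molecular formula: C13H10ClN2O9-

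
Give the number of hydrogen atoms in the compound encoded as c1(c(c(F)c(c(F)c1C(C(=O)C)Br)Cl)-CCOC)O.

12

Hydrogens are implicit in SMILES; fill each atom to its normal valence:
  6 × C (aromatic): no H
  2 × C: 3 H each → 6
  2 × C: 2 H each → 4
  2 × F: no H
  2 × O: no H
  1 × Br: no H
  1 × C: 1 H
  1 × C: no H
  1 × Cl: no H
  1 × O: 1 H
  Total hydrogens = 12.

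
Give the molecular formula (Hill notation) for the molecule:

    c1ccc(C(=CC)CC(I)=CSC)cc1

C13H15IS

Heavy atoms from the SMILES: 13 C, 1 I, 1 S.
Implicit hydrogens by atom environment:
  5 × C (aromatic): 1 H each → 5
  2 × C: 3 H each → 6
  2 × C: 1 H each → 2
  2 × C: no H
  1 × C: 2 H
  1 × C (aromatic): no H
  1 × I: no H
  1 × S: no H
  Total hydrogens = 15.
Molecular formula: C13H15IS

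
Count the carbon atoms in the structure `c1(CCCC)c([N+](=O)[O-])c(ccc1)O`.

10

The symbol for carbon appears 10 times in the SMILES. Lowercase c denotes aromatic carbon and counts toward C.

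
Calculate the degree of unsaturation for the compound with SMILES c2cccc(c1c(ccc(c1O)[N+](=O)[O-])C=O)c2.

Molecular formula from the SMILES: C13H9NO4.
DoU = (2C + 2 + N − H − X)/2 = (2·13 + 2 + 1 − 9 − 0)/2 = 20/2 = 10.
(Structurally: 2 ring(s) + 8 π bond(s) = 10.)

10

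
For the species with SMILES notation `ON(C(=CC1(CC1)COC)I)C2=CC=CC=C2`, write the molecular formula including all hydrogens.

Heavy atoms from the SMILES: 13 C, 1 I, 1 N, 2 O.
Implicit hydrogens by atom environment:
  5 × C (aromatic): 1 H each → 5
  3 × C: 2 H each → 6
  2 × C: no H
  1 × C: 3 H
  1 × C: 1 H
  1 × C (aromatic): no H
  1 × I: no H
  1 × N: no H
  1 × O: 1 H
  1 × O: no H
  Total hydrogens = 16.
Molecular formula: C13H16INO2

C13H16INO2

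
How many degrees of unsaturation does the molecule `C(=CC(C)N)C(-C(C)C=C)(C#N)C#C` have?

6

Molecular formula from the SMILES: C12H16N2.
DoU = (2C + 2 + N − H − X)/2 = (2·12 + 2 + 2 − 16 − 0)/2 = 12/2 = 6.
(Structurally: 0 ring(s) + 6 π bond(s) = 6.)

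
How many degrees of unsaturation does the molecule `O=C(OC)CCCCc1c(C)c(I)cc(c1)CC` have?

5

Molecular formula from the SMILES: C15H21IO2.
DoU = (2C + 2 + N − H − X)/2 = (2·15 + 2 + 0 − 21 − 1)/2 = 10/2 = 5.
(Structurally: 1 ring(s) + 4 π bond(s) = 5.)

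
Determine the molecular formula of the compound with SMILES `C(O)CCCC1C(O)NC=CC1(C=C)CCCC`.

Heavy atoms from the SMILES: 15 C, 1 N, 2 O.
Implicit hydrogens by atom environment:
  8 × C: 2 H each → 16
  5 × C: 1 H each → 5
  2 × O: 1 H each → 2
  1 × C: 3 H
  1 × C: no H
  1 × N: 1 H
  Total hydrogens = 27.
Molecular formula: C15H27NO2

C15H27NO2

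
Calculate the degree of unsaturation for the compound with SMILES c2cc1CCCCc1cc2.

Molecular formula from the SMILES: C10H12.
DoU = (2C + 2 + N − H − X)/2 = (2·10 + 2 + 0 − 12 − 0)/2 = 10/2 = 5.
(Structurally: 2 ring(s) + 3 π bond(s) = 5.)

5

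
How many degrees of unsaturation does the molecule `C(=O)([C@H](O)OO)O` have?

Molecular formula from the SMILES: C2H4O5.
DoU = (2C + 2 + N − H − X)/2 = (2·2 + 2 + 0 − 4 − 0)/2 = 2/2 = 1.
(Structurally: 0 ring(s) + 1 π bond(s) = 1.)

1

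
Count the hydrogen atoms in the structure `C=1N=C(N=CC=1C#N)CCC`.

Hydrogens are implicit in SMILES; fill each atom to its normal valence:
  2 × C: 2 H each → 4
  2 × C (aromatic): 1 H each → 2
  2 × C (aromatic): no H
  2 × N (aromatic): no H
  1 × C: 3 H
  1 × C: no H
  1 × N: no H
  Total hydrogens = 9.

9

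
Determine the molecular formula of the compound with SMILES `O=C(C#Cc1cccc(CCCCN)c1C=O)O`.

Heavy atoms from the SMILES: 14 C, 1 N, 3 O.
Implicit hydrogens by atom environment:
  4 × C: 2 H each → 8
  3 × C (aromatic): 1 H each → 3
  3 × C (aromatic): no H
  3 × C: no H
  2 × O: no H
  1 × C: 1 H
  1 × N: 2 H
  1 × O: 1 H
  Total hydrogens = 15.
Molecular formula: C14H15NO3

C14H15NO3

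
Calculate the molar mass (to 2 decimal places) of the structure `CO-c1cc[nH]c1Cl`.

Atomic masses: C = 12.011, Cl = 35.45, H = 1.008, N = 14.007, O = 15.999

Molecular formula: C5H6ClNO.
M = 5×12.011 + 1×35.45 + 6×1.008 + 1×14.007 + 1×15.999 = 131.56 g/mol.

131.56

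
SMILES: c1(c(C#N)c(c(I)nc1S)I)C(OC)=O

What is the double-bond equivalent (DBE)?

7

Molecular formula from the SMILES: C8H4I2N2O2S.
DoU = (2C + 2 + N − H − X)/2 = (2·8 + 2 + 2 − 4 − 2)/2 = 14/2 = 7.
(Structurally: 1 ring(s) + 6 π bond(s) = 7.)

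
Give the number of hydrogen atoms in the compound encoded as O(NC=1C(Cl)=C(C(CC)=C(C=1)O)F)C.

Hydrogens are implicit in SMILES; fill each atom to its normal valence:
  5 × C (aromatic): no H
  2 × C: 3 H each → 6
  1 × C: 2 H
  1 × C (aromatic): 1 H
  1 × Cl: no H
  1 × F: no H
  1 × N: 1 H
  1 × O: 1 H
  1 × O: no H
  Total hydrogens = 11.

11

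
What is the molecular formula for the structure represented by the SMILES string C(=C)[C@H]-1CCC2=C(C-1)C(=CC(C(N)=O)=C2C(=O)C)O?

Heavy atoms from the SMILES: 15 C, 1 N, 3 O.
Implicit hydrogens by atom environment:
  5 × C (aromatic): no H
  4 × C: 2 H each → 8
  2 × C: 1 H each → 2
  2 × C: no H
  2 × O: no H
  1 × C: 3 H
  1 × C (aromatic): 1 H
  1 × N: 2 H
  1 × O: 1 H
  Total hydrogens = 17.
Molecular formula: C15H17NO3

C15H17NO3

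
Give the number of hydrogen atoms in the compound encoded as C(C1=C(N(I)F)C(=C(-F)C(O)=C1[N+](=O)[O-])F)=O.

2

Hydrogens are implicit in SMILES; fill each atom to its normal valence:
  6 × C (aromatic): no H
  3 × F: no H
  2 × O: no H
  1 × C: 1 H
  1 × I: no H
  1 × N: no H
  1 × N (charge +1): no H
  1 × O: 1 H
  1 × O (charge -1): no H
  Total hydrogens = 2.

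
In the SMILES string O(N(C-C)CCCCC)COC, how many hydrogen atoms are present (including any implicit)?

21

Hydrogens are implicit in SMILES; fill each atom to its normal valence:
  6 × C: 2 H each → 12
  3 × C: 3 H each → 9
  2 × O: no H
  1 × N: no H
  Total hydrogens = 21.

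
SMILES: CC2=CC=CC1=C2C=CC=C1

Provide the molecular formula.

Heavy atoms from the SMILES: 11 C.
Implicit hydrogens by atom environment:
  7 × C (aromatic): 1 H each → 7
  3 × C (aromatic): no H
  1 × C: 3 H
  Total hydrogens = 10.
Molecular formula: C11H10

C11H10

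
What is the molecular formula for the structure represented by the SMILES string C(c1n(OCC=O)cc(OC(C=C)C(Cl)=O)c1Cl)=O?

Heavy atoms from the SMILES: 11 C, 2 Cl, 1 N, 5 O.
Implicit hydrogens by atom environment:
  5 × O: no H
  4 × C: 1 H each → 4
  3 × C (aromatic): no H
  2 × C: 2 H each → 4
  2 × Cl: no H
  1 × C (aromatic): 1 H
  1 × C: no H
  1 × N (aromatic): no H
  Total hydrogens = 9.
Molecular formula: C11H9Cl2NO5

C11H9Cl2NO5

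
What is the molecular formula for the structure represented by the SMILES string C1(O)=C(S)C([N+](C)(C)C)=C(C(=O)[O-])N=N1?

C8H11N3O3S

Heavy atoms from the SMILES: 8 C, 3 N, 3 O, 1 S.
Implicit hydrogens by atom environment:
  4 × C (aromatic): no H
  3 × C: 3 H each → 9
  2 × N (aromatic): no H
  1 × C: no H
  1 × N (charge +1): no H
  1 × O: 1 H
  1 × O: no H
  1 × O (charge -1): no H
  1 × S: 1 H
  Total hydrogens = 11.
Molecular formula: C8H11N3O3S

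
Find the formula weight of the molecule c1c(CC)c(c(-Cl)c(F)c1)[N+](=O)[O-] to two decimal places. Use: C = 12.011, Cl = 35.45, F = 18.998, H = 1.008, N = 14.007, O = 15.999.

203.60

Molecular formula: C8H7ClFNO2.
M = 8×12.011 + 1×35.45 + 1×18.998 + 7×1.008 + 1×14.007 + 2×15.999 = 203.60 g/mol.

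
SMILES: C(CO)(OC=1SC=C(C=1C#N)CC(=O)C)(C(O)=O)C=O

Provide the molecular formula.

C12H11NO6S

Heavy atoms from the SMILES: 12 C, 1 N, 6 O, 1 S.
Implicit hydrogens by atom environment:
  4 × C: no H
  4 × O: no H
  3 × C (aromatic): no H
  2 × C: 2 H each → 4
  2 × O: 1 H each → 2
  1 × C: 3 H
  1 × C (aromatic): 1 H
  1 × C: 1 H
  1 × N: no H
  1 × S (aromatic): no H
  Total hydrogens = 11.
Molecular formula: C12H11NO6S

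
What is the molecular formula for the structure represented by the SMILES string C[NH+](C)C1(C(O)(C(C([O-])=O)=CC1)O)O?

C8H13NO5

Heavy atoms from the SMILES: 8 C, 1 N, 5 O.
Implicit hydrogens by atom environment:
  4 × C: no H
  3 × O: 1 H each → 3
  2 × C: 3 H each → 6
  1 × C: 2 H
  1 × C: 1 H
  1 × N (charge +1): 1 H
  1 × O: no H
  1 × O (charge -1): no H
  Total hydrogens = 13.
Molecular formula: C8H13NO5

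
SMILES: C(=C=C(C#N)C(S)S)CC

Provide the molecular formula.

Heavy atoms from the SMILES: 7 C, 1 N, 2 S.
Implicit hydrogens by atom environment:
  3 × C: no H
  2 × C: 1 H each → 2
  2 × S: 1 H each → 2
  1 × C: 3 H
  1 × C: 2 H
  1 × N: no H
  Total hydrogens = 9.
Molecular formula: C7H9NS2

C7H9NS2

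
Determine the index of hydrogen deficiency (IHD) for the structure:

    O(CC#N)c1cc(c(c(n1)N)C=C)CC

7

Molecular formula from the SMILES: C11H13N3O.
DoU = (2C + 2 + N − H − X)/2 = (2·11 + 2 + 3 − 13 − 0)/2 = 14/2 = 7.
(Structurally: 1 ring(s) + 6 π bond(s) = 7.)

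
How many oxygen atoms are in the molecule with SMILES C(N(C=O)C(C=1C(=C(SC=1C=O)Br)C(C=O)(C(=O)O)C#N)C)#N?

5

The symbol for oxygen appears 5 times in the SMILES.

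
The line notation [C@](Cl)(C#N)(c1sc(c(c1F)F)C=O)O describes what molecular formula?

C7H2ClF2NO2S

Heavy atoms from the SMILES: 7 C, 1 Cl, 2 F, 1 N, 2 O, 1 S.
Implicit hydrogens by atom environment:
  4 × C (aromatic): no H
  2 × C: no H
  2 × F: no H
  1 × C: 1 H
  1 × Cl: no H
  1 × N: no H
  1 × O: 1 H
  1 × O: no H
  1 × S (aromatic): no H
  Total hydrogens = 2.
Molecular formula: C7H2ClF2NO2S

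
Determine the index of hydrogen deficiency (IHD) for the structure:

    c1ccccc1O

4

Molecular formula from the SMILES: C6H6O.
DoU = (2C + 2 + N − H − X)/2 = (2·6 + 2 + 0 − 6 − 0)/2 = 8/2 = 4.
(Structurally: 1 ring(s) + 3 π bond(s) = 4.)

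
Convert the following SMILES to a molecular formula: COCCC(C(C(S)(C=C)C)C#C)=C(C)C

C14H22OS

Heavy atoms from the SMILES: 14 C, 1 O, 1 S.
Implicit hydrogens by atom environment:
  4 × C: 3 H each → 12
  4 × C: no H
  3 × C: 2 H each → 6
  3 × C: 1 H each → 3
  1 × O: no H
  1 × S: 1 H
  Total hydrogens = 22.
Molecular formula: C14H22OS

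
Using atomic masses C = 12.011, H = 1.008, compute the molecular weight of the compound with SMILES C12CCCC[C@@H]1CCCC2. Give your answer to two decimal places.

138.25

Molecular formula: C10H18.
M = 10×12.011 + 18×1.008 = 138.25 g/mol.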